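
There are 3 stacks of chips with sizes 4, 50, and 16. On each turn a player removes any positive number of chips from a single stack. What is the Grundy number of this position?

38

Nim-sum: 4 ⊕ 50 ⊕ 16 = 38.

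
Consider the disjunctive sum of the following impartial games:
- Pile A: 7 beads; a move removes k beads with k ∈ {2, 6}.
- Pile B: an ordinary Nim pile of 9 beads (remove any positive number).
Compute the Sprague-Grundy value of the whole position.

Build the Grundy sequence for pile A with g(k) = mex{g(k−s) : s ∈ {2, 6}, s ≤ k}:
k:     0  1  2  3  4  5  6  7
g(k):  0  0  1  1  0  0  1  1
So g(7) = 1.
Pile B is a plain Nim pile of size 9, so its Grundy value is 9.
The value of a disjunctive sum is the nim-sum of the parts.
Combined value = 1 ⊕ 9 = 8.

8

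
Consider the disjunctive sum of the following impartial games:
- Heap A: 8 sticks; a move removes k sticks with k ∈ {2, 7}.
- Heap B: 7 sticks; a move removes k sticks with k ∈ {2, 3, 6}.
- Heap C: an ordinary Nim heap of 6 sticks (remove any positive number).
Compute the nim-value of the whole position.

For heap A, compute g(0), g(1), … with moves {2, 7}:
g(0) = mex{} = 0
g(1) = mex{} = 0
g(2) = mex{0} = 1
g(3) = mex{0} = 1
g(4) = mex{1} = 0
g(5) = mex{1} = 0
g(6) = mex{0} = 1
g(7) = mex{0} = 1
g(8) = mex{0,1} = 2
So g(8) = 2.
For heap B, compute g(0), g(1), … with moves {2, 3, 6}:
g(0) = mex{} = 0
g(1) = mex{} = 0
g(2) = mex{0} = 1
g(3) = mex{0} = 1
g(4) = mex{0,1} = 2
g(5) = mex{1} = 0
g(6) = mex{0,1,2} = 3
g(7) = mex{0,2} = 1
So g(7) = 1.
Heap C is a plain Nim heap of size 6, so its Grundy value is 6.
The value of a disjunctive sum is the nim-sum of the parts.
Combined value = 2 XOR 1 XOR 6 = 5.

5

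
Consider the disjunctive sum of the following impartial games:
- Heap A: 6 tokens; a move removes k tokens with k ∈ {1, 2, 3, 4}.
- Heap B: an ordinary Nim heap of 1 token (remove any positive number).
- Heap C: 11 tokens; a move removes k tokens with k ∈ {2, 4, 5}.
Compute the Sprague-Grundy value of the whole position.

Grundy values for heap A (subtraction set {1, 2, 3, 4}):
k:     0  1  2  3  4  5  6
g(k):  0  1  2  3  4  0  1
So g(6) = 1.
Heap B is a plain Nim heap of size 1, so its Grundy value is 1.
For heap C, compute g(0), g(1), … with moves {2, 4, 5}:
k:     0  1  2  3  4  5  6  7  8  9 10 11
g(k):  0  0  1  1  2  2  3  0  0  1  1  2
So g(11) = 2.
By the Sprague-Grundy theorem, the Grundy value of a sum of independent games is the XOR of the component values.
Combined value = 1 ⊕ 1 ⊕ 2 = 2.

2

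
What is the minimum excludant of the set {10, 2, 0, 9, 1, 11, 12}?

The values 0, 1, 2 are all present; 3 is the first non-negative integer missing from the set.

3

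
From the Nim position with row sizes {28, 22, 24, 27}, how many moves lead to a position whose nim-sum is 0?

Nim-sum: 28 ⊕ 22 ⊕ 24 ⊕ 27 = 9.
The overall nim-sum is X = 9. A row of size p has a winning move iff p XOR X < p (reduce it to p XOR X).
  28: 28 XOR 9 = 21 < 28 — winning move (to 21).
  22: 22 XOR 9 = 31 ≥ 22 — no move.
  24: 24 XOR 9 = 17 < 24 — winning move (to 17).
  27: 27 XOR 9 = 18 < 27 — winning move (to 18).
That gives 3 winning moves.

3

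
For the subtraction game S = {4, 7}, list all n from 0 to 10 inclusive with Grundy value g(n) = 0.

Compute g(0), g(1), … for moves {4, 7}:
g(0) = mex{} = 0
g(1) = mex{} = 0
g(2) = mex{} = 0
g(3) = mex{} = 0
g(4) = mex{0} = 1
g(5) = mex{0} = 1
g(6) = mex{0} = 1
g(7) = mex{0} = 1
g(8) = mex{0,1} = 2
g(9) = mex{0,1} = 2
g(10) = mex{0,1} = 2
The P-positions (g = 0) in 0..10 are 0, 1, 2, 3.

0, 1, 2, 3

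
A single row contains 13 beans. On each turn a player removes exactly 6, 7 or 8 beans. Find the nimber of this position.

2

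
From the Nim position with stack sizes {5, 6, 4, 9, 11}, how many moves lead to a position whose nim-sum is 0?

Compute the nim-sum pairwise:
5 ^ 6 = 3
3 ^ 4 = 7
7 ^ 9 = 14
14 ^ 11 = 5
The overall nim-sum is X = 5. A stack of size p has a winning move iff p XOR X < p (reduce it to p XOR X).
  5: 5 XOR 5 = 0 < 5 — winning move (to 0).
  6: 6 XOR 5 = 3 < 6 — winning move (to 3).
  4: 4 XOR 5 = 1 < 4 — winning move (to 1).
  9: 9 XOR 5 = 12 ≥ 9 — no move.
  11: 11 XOR 5 = 14 ≥ 11 — no move.
That gives 3 winning moves.

3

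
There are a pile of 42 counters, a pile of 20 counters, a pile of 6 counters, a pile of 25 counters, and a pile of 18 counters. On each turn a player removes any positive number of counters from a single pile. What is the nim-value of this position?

51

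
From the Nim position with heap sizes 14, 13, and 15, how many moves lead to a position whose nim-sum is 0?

Compute the nim-sum pairwise:
14 ⊕ 13 = 3
3 ⊕ 15 = 12
The overall nim-sum is X = 12. A heap of size p has a winning move iff p XOR X < p (reduce it to p XOR X).
  14: 14 XOR 12 = 2 < 14 — winning move (to 2).
  13: 13 XOR 12 = 1 < 13 — winning move (to 1).
  15: 15 XOR 12 = 3 < 15 — winning move (to 3).
That gives 3 winning moves.

3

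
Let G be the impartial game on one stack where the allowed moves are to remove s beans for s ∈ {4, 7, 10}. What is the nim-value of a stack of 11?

2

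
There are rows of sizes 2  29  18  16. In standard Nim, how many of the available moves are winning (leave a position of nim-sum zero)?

Nim-sum: 2 ^ 29 ^ 18 ^ 16 = 29.
The overall nim-sum is X = 29. A row of size p has a winning move iff p XOR X < p (reduce it to p XOR X).
  2: 2 XOR 29 = 31 ≥ 2 — no move.
  29: 29 XOR 29 = 0 < 29 — winning move (to 0).
  18: 18 XOR 29 = 15 < 18 — winning move (to 15).
  16: 16 XOR 29 = 13 < 16 — winning move (to 13).
That gives 3 winning moves.

3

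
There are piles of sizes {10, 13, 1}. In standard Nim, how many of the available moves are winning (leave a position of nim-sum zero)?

1

Bitwise XOR of the heap sizes:
  1010  (10)
  1101  (13)
  0001  (1)
  ----
  0110  (6)
The overall nim-sum is X = 6. A pile of size p has a winning move iff p XOR X < p (reduce it to p XOR X).
  10: 10 XOR 6 = 12 ≥ 10 — no move.
  13: 13 XOR 6 = 11 < 13 — winning move (to 11).
  1: 1 XOR 6 = 7 ≥ 1 — no move.
That gives 1 winning move.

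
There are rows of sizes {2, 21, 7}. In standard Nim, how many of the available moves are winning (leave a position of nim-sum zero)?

Nim-sum: 2 ⊕ 21 ⊕ 7 = 16.
The overall nim-sum is X = 16. A row of size p has a winning move iff p XOR X < p (reduce it to p XOR X).
  2: 2 XOR 16 = 18 ≥ 2 — no move.
  21: 21 XOR 16 = 5 < 21 — winning move (to 5).
  7: 7 XOR 16 = 23 ≥ 7 — no move.
That gives 1 winning move.

1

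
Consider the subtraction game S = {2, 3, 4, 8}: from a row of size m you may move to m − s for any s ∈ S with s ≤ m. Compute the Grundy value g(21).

Compute g(0), g(1), … for moves {2, 3, 4, 8}:
k:     0  1  2  3  4  5  6  7  8  9 10 11 12 13 14 15 16 17 18 19 20 21
g(k):  0  0  1  1  2  2  0  0  1  1  2  2  0  0  1  1  2  2  0  0  1  1
So g(21) = 1.

1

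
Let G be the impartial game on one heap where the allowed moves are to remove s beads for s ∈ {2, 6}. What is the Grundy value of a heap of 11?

Build the Grundy sequence with g(k) = mex{g(k−s) : s ∈ {2, 6}, s ≤ k}:
k:     0  1  2  3  4  5  6  7  8  9 10 11
g(k):  0  0  1  1  0  0  1  1  0  0  1  1
So g(11) = 1.

1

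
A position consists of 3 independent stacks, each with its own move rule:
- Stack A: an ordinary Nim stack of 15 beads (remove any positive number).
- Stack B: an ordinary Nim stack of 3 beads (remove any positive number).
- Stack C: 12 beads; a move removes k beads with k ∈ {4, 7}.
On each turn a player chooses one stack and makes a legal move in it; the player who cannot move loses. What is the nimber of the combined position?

Stack A is a plain Nim stack of size 15, so its Grundy value is 15.
Stack B is a plain Nim stack of size 3, so its Grundy value is 3.
For stack C, compute g(0), g(1), … with moves {4, 7}:
k:     0  1  2  3  4  5  6  7  8  9 10 11 12
g(k):  0  0  0  0  1  1  1  1  2  2  2  0  0
So g(12) = 0.
By the Sprague-Grundy theorem, the Grundy value of a sum of independent games is the XOR of the component values.
Combined value = 15 XOR 3 XOR 0 = 12.

12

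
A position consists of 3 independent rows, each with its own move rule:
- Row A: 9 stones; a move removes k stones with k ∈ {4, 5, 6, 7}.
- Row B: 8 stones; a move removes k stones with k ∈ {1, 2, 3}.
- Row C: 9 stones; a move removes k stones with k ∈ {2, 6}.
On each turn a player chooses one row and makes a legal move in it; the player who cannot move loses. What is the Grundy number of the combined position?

2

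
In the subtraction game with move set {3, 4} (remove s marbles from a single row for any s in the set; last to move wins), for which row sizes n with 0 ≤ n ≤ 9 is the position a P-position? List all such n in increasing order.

0, 1, 2, 7, 8, 9

Build the Grundy sequence with g(k) = mex{g(k−s) : s ∈ {3, 4}, s ≤ k}:
g(0) = mex{} = 0
g(1) = mex{} = 0
g(2) = mex{} = 0
g(3) = mex{0} = 1
g(4) = mex{0} = 1
g(5) = mex{0} = 1
g(6) = mex{0,1} = 2
g(7) = mex{1} = 0
g(8) = mex{1} = 0
g(9) = mex{1,2} = 0
The P-positions (g = 0) in 0..9 are 0, 1, 2, 7, 8, 9.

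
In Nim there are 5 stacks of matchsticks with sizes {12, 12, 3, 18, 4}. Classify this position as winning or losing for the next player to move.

Compute the nim-sum pairwise:
12 ^ 12 = 0
0 ^ 3 = 3
3 ^ 18 = 17
17 ^ 4 = 21
The nim-sum is 21 ≠ 0, so this is an N-position: the player to move can win.

Winning position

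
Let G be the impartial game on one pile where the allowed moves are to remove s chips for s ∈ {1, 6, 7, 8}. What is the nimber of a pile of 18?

1

Compute g(0), g(1), … for moves {1, 6, 7, 8}:
k:     0  1  2  3  4  5  6  7  8  9 10 11 12 13 14 15 16 17 18
g(k):  0  1  0  1  0  1  2  3  2  3  2  3  4  0  1  0  1  0  1
So g(18) = 1.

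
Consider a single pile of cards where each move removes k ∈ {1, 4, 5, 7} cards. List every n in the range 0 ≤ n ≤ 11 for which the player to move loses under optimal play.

Compute g(0), g(1), … for moves {1, 4, 5, 7}:
k:     0  1  2  3  4  5  6  7  8  9 10 11
g(k):  0  1  0  1  2  3  2  3  0  1  0  1
The P-positions (g = 0) in 0..11 are 0, 2, 8, 10.

0, 2, 8, 10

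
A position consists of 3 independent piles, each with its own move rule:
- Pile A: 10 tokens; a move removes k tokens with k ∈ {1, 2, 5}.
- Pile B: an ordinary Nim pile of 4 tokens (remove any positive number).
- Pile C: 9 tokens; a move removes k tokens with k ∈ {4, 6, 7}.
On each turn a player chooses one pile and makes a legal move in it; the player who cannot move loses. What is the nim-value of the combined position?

7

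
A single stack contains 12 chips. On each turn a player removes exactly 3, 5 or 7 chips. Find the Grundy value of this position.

0

Compute g(0), g(1), … for moves {3, 5, 7}:
g(0) = mex{} = 0
g(1) = mex{} = 0
g(2) = mex{} = 0
g(3) = mex{0} = 1
g(4) = mex{0} = 1
g(5) = mex{0} = 1
g(6) = mex{0,1} = 2
g(7) = mex{0,1} = 2
g(8) = mex{0,1} = 2
g(9) = mex{0,1,2} = 3
g(10) = mex{1,2} = 0
g(11) = mex{1,2} = 0
g(12) = mex{1,2,3} = 0
So g(12) = 0.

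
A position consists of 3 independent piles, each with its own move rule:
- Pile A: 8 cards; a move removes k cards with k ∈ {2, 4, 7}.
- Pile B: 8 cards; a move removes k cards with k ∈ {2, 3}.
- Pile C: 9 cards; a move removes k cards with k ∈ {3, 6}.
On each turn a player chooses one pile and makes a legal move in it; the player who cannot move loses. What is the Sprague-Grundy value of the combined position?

For pile A, compute g(0), g(1), … with moves {2, 4, 7}:
k:     0  1  2  3  4  5  6  7  8
g(k):  0  0  1  1  2  2  0  3  1
So g(8) = 1.
Build the Grundy sequence for pile B with g(k) = mex{g(k−s) : s ∈ {2, 3}, s ≤ k}:
k:     0  1  2  3  4  5  6  7  8
g(k):  0  0  1  1  2  0  0  1  1
So g(8) = 1.
Build the Grundy sequence for pile C with g(k) = mex{g(k−s) : s ∈ {3, 6}, s ≤ k}:
k:     0  1  2  3  4  5  6  7  8  9
g(k):  0  0  0  1  1  1  2  2  2  0
So g(9) = 0.
By the Sprague-Grundy theorem, the Grundy value of a sum of independent games is the XOR of the component values.
Combined value = 1 ⊕ 1 ⊕ 0 = 0.

0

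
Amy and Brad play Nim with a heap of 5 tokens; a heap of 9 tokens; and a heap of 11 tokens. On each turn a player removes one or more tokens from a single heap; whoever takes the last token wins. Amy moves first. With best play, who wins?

Amy wins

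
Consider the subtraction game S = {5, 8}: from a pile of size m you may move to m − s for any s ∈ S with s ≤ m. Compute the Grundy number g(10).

Compute g(0), g(1), … for moves {5, 8}:
k:     0  1  2  3  4  5  6  7  8  9 10
g(k):  0  0  0  0  0  1  1  1  1  1  2
So g(10) = 2.

2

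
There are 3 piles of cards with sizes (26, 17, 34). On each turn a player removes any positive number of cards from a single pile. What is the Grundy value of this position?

41

Compute the nim-sum pairwise:
26 ⊕ 17 = 11
11 ⊕ 34 = 41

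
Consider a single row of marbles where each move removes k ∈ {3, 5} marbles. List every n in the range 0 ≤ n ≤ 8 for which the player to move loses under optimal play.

0, 1, 2, 8

Grundy values for subtraction set {3, 5}:
g(0) = mex{} = 0
g(1) = mex{} = 0
g(2) = mex{} = 0
g(3) = mex{0} = 1
g(4) = mex{0} = 1
g(5) = mex{0} = 1
g(6) = mex{0,1} = 2
g(7) = mex{0,1} = 2
g(8) = mex{1} = 0
The P-positions (g = 0) in 0..8 are 0, 1, 2, 8.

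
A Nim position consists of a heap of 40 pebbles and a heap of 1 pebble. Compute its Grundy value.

In binary:
  101000  (40)
  000001  (1)
  ------
  101001  (41)

41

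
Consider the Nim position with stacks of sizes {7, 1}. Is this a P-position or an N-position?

N-position

Nim-sum: 7 ^ 1 = 6.
The nim-sum is 6 ≠ 0, so this is an N-position: the player to move can win.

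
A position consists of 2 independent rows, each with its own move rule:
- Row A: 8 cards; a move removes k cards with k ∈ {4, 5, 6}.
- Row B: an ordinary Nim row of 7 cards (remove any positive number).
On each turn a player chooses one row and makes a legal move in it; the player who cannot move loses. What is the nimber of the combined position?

5

Grundy values for row A (subtraction set {4, 5, 6}):
g(0) = mex{} = 0
g(1) = mex{} = 0
g(2) = mex{} = 0
g(3) = mex{} = 0
g(4) = mex{0} = 1
g(5) = mex{0} = 1
g(6) = mex{0} = 1
g(7) = mex{0} = 1
g(8) = mex{0,1} = 2
So g(8) = 2.
Row B is a plain Nim row of size 7, so its Grundy value is 7.
The value of a disjunctive sum is the nim-sum of the parts.
Combined value = 2 ⊕ 7 = 5.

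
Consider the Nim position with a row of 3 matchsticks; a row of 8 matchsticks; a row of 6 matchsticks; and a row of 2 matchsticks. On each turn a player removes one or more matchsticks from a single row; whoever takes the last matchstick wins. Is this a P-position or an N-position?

N-position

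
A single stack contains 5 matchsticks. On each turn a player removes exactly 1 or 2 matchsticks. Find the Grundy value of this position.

Build the Grundy sequence with g(k) = mex{g(k−s) : s ∈ {1, 2}, s ≤ k}:
k:     0  1  2  3  4  5
g(k):  0  1  2  0  1  2
So g(5) = 2.

2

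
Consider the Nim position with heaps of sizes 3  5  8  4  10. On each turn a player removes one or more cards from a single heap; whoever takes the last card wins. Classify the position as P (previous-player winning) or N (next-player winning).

Compute the nim-sum pairwise:
3 ^ 5 = 6
6 ^ 8 = 14
14 ^ 4 = 10
10 ^ 10 = 0
The nim-sum is 0, so this is a P-position: the player to move is in a losing position under optimal play.

P-position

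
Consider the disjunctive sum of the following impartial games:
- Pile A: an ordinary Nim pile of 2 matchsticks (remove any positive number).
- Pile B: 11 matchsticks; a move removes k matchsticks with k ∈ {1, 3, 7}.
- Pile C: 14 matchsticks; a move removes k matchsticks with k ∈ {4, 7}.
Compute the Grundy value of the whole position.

Pile A is a plain Nim pile of size 2, so its Grundy value is 2.
For pile B, compute g(0), g(1), … with moves {1, 3, 7}:
k:     0  1  2  3  4  5  6  7  8  9 10 11
g(k):  0  1  0  1  0  1  0  1  0  1  0  1
So g(11) = 1.
Grundy values for pile C (subtraction set {4, 7}):
k:     0  1  2  3  4  5  6  7  8  9 10 11 12 13 14
g(k):  0  0  0  0  1  1  1  1  2  2  2  0  0  0  0
So g(14) = 0.
The value of a disjunctive sum is the nim-sum of the parts.
Combined value = 2 ⊕ 1 ⊕ 0 = 3.

3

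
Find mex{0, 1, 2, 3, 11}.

The values 0, 1, 2, 3 are all present; 4 is the first non-negative integer missing from the set.

4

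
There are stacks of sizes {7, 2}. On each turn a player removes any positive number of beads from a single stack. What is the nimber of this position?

Bitwise XOR of the heap sizes:
  111  (7)
  010  (2)
  ---
  101  (5)

5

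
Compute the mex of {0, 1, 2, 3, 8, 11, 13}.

The values 0, 1, 2, 3 are all present; 4 is the first non-negative integer missing from the set.

4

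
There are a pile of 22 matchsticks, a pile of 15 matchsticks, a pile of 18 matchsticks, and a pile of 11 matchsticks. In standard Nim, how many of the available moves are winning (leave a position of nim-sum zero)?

Nim-sum: 22 ^ 15 ^ 18 ^ 11 = 0.
The nim-sum is already 0, so every move leaves a nonzero nim-sum — there are no winning moves.

0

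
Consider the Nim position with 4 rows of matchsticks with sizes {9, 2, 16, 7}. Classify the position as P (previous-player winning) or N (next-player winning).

Nim-sum: 9 XOR 2 XOR 16 XOR 7 = 28.
The nim-sum is 28 ≠ 0, so this is an N-position: the player to move can win.

N-position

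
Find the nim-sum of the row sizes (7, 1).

6

Nim-sum: 7 XOR 1 = 6.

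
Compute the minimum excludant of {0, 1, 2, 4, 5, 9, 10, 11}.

3

The values 0, 1, 2 are all present; 3 is the first non-negative integer missing from the set.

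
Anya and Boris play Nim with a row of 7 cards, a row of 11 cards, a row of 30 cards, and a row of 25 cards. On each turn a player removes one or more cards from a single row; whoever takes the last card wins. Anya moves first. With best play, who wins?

Compute the nim-sum pairwise:
7 ⊕ 11 = 12
12 ⊕ 30 = 18
18 ⊕ 25 = 11
The nim-sum is 11 ≠ 0, so this is an N-position: the player to move can win; Anya has a winning move.

Anya wins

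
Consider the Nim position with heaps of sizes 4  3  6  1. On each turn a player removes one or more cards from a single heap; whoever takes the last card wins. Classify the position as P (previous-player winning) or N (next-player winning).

Bitwise XOR of the heap sizes:
  100  (4)
  011  (3)
  110  (6)
  001  (1)
  ---
  000  (0)
The nim-sum is 0, so this is a P-position: the player to move is in a losing position under optimal play.

P-position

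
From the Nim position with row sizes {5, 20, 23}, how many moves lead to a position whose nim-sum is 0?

Write each in binary and XOR column by column:
  00101  (5)
  10100  (20)
  10111  (23)
  -----
  00110  (6)
The overall nim-sum is X = 6. A row of size p has a winning move iff p XOR X < p (reduce it to p XOR X).
  5: 5 XOR 6 = 3 < 5 — winning move (to 3).
  20: 20 XOR 6 = 18 < 20 — winning move (to 18).
  23: 23 XOR 6 = 17 < 23 — winning move (to 17).
That gives 3 winning moves.

3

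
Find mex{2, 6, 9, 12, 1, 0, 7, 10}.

The values 0, 1, 2 are all present; 3 is the first non-negative integer missing from the set.

3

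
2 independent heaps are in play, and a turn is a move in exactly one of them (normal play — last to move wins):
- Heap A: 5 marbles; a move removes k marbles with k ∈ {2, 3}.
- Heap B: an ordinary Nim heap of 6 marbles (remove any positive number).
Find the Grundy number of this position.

Build the Grundy sequence for heap A with g(k) = mex{g(k−s) : s ∈ {2, 3}, s ≤ k}:
g(0) = mex{} = 0
g(1) = mex{} = 0
g(2) = mex{0} = 1
g(3) = mex{0} = 1
g(4) = mex{0,1} = 2
g(5) = mex{1} = 0
So g(5) = 0.
Heap B is a plain Nim heap of size 6, so its Grundy value is 6.
The value of a disjunctive sum is the nim-sum of the parts.
Combined value = 0 XOR 6 = 6.

6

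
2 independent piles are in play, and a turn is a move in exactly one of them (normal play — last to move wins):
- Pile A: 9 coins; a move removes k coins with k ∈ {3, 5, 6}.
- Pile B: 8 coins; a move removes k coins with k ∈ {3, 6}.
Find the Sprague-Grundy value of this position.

Grundy values for pile A (subtraction set {3, 5, 6}):
g(0) = mex{} = 0
g(1) = mex{} = 0
g(2) = mex{} = 0
g(3) = mex{0} = 1
g(4) = mex{0} = 1
g(5) = mex{0} = 1
g(6) = mex{0,1} = 2
g(7) = mex{0,1} = 2
g(8) = mex{0,1} = 2
g(9) = mex{1,2} = 0
So g(9) = 0.
Grundy values for pile B (subtraction set {3, 6}):
k:     0  1  2  3  4  5  6  7  8
g(k):  0  0  0  1  1  1  2  2  2
So g(8) = 2.
The value of a disjunctive sum is the nim-sum of the parts.
Combined value = 0 ⊕ 2 = 2.

2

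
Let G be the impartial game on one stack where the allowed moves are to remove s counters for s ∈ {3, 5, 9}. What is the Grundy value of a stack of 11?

Grundy values for subtraction set {3, 5, 9}:
g(0) = mex{} = 0
g(1) = mex{} = 0
g(2) = mex{} = 0
g(3) = mex{0} = 1
g(4) = mex{0} = 1
g(5) = mex{0} = 1
g(6) = mex{0,1} = 2
g(7) = mex{0,1} = 2
g(8) = mex{1} = 0
g(9) = mex{0,1,2} = 3
g(10) = mex{0,1,2} = 3
g(11) = mex{0,2} = 1
So g(11) = 1.

1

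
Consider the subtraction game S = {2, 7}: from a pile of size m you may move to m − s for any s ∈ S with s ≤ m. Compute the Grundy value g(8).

2

Grundy values for subtraction set {2, 7}:
g(0) = mex{} = 0
g(1) = mex{} = 0
g(2) = mex{0} = 1
g(3) = mex{0} = 1
g(4) = mex{1} = 0
g(5) = mex{1} = 0
g(6) = mex{0} = 1
g(7) = mex{0} = 1
g(8) = mex{0,1} = 2
So g(8) = 2.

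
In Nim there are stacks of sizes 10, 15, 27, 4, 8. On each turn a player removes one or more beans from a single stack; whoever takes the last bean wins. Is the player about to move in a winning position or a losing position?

Winning position

In binary:
  01010  (10)
  01111  (15)
  11011  (27)
  00100  (4)
  01000  (8)
  -----
  10010  (18)
The nim-sum is 18 ≠ 0, so this is an N-position: the player to move can win.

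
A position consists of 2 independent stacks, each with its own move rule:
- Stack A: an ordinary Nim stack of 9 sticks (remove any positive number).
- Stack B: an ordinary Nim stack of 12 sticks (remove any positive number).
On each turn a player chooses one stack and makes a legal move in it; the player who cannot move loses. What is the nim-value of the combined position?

Stack A is a plain Nim stack of size 9, so its Grundy value is 9.
Stack B is a plain Nim stack of size 12, so its Grundy value is 12.
The value of a disjunctive sum is the nim-sum of the parts.
Combined value = 9 XOR 12 = 5.

5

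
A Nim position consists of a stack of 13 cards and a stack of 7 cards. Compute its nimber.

Compute the nim-sum pairwise:
13 XOR 7 = 10

10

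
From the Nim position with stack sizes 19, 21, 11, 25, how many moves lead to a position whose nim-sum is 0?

3

Write each in binary and XOR column by column:
  10011  (19)
  10101  (21)
  01011  (11)
  11001  (25)
  -----
  10100  (20)
The overall nim-sum is X = 20. A stack of size p has a winning move iff p XOR X < p (reduce it to p XOR X).
  19: 19 XOR 20 = 7 < 19 — winning move (to 7).
  21: 21 XOR 20 = 1 < 21 — winning move (to 1).
  11: 11 XOR 20 = 31 ≥ 11 — no move.
  25: 25 XOR 20 = 13 < 25 — winning move (to 13).
That gives 3 winning moves.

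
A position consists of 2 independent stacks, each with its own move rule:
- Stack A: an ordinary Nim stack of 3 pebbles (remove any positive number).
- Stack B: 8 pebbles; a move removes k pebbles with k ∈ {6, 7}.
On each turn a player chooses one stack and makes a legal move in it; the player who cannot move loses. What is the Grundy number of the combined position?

2

Stack A is a plain Nim stack of size 3, so its Grundy value is 3.
Grundy values for stack B (subtraction set {6, 7}):
g(0) = mex{} = 0
g(1) = mex{} = 0
g(2) = mex{} = 0
g(3) = mex{} = 0
g(4) = mex{} = 0
g(5) = mex{} = 0
g(6) = mex{0} = 1
g(7) = mex{0} = 1
g(8) = mex{0} = 1
So g(8) = 1.
By the Sprague-Grundy theorem, the Grundy value of a sum of independent games is the XOR of the component values.
Combined value = 3 ⊕ 1 = 2.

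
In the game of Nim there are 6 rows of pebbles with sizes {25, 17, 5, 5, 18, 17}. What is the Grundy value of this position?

11

Compute the nim-sum pairwise:
25 ^ 17 = 8
8 ^ 5 = 13
13 ^ 5 = 8
8 ^ 18 = 26
26 ^ 17 = 11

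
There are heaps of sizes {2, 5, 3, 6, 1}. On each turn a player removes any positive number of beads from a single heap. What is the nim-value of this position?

3

Nim-sum: 2 XOR 5 XOR 3 XOR 6 XOR 1 = 3.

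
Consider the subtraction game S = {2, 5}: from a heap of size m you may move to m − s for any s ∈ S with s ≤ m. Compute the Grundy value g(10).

Compute g(0), g(1), … for moves {2, 5}:
k:     0  1  2  3  4  5  6  7  8  9 10
g(k):  0  0  1  1  0  2  1  0  0  1  1
So g(10) = 1.

1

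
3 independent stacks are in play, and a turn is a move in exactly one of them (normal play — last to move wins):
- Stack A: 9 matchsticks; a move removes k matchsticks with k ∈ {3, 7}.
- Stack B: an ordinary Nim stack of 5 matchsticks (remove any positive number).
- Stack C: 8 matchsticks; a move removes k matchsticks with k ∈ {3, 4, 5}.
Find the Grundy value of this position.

Grundy values for stack A (subtraction set {3, 7}):
k:     0  1  2  3  4  5  6  7  8  9
g(k):  0  0  0  1  1  1  0  2  2  1
So g(9) = 1.
Stack B is a plain Nim stack of size 5, so its Grundy value is 5.
Grundy values for stack C (subtraction set {3, 4, 5}):
g(0) = mex{} = 0
g(1) = mex{} = 0
g(2) = mex{} = 0
g(3) = mex{0} = 1
g(4) = mex{0} = 1
g(5) = mex{0} = 1
g(6) = mex{0,1} = 2
g(7) = mex{0,1} = 2
g(8) = mex{1} = 0
So g(8) = 0.
The value of a disjunctive sum is the nim-sum of the parts.
Combined value = 1 ⊕ 5 ⊕ 0 = 4.

4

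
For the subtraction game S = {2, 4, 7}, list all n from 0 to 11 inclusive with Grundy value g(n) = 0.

Compute g(0), g(1), … for moves {2, 4, 7}:
k:     0  1  2  3  4  5  6  7  8  9 10 11
g(k):  0  0  1  1  2  2  0  3  1  0  2  1
The P-positions (g = 0) in 0..11 are 0, 1, 6, 9.

0, 1, 6, 9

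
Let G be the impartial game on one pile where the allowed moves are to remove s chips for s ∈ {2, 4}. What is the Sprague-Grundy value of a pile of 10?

2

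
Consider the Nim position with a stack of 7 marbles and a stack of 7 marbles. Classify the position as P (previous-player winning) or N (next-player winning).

P-position

Bitwise XOR of the heap sizes:
  111  (7)
  111  (7)
  ---
  000  (0)
The nim-sum is 0, so this is a P-position: the player to move is in a losing position under optimal play.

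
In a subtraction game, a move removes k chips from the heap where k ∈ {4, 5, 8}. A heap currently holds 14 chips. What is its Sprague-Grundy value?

Build the Grundy sequence with g(k) = mex{g(k−s) : s ∈ {4, 5, 8}, s ≤ k}:
g(0) = mex{} = 0
g(1) = mex{} = 0
g(2) = mex{} = 0
g(3) = mex{} = 0
g(4) = mex{0} = 1
g(5) = mex{0} = 1
g(6) = mex{0} = 1
g(7) = mex{0} = 1
g(8) = mex{0,1} = 2
g(9) = mex{0,1} = 2
g(10) = mex{0,1} = 2
g(11) = mex{0,1} = 2
g(12) = mex{1,2} = 0
g(13) = mex{1,2} = 0
g(14) = mex{1,2} = 0
So g(14) = 0.

0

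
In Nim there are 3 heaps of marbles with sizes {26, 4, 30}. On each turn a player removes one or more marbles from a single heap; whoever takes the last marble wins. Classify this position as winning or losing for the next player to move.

Write each in binary and XOR column by column:
  11010  (26)
  00100  (4)
  11110  (30)
  -----
  00000  (0)
The nim-sum is 0, so this is a P-position: the player to move is in a losing position under optimal play.

Losing position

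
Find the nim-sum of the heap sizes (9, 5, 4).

Compute the nim-sum pairwise:
9 ^ 5 = 12
12 ^ 4 = 8

8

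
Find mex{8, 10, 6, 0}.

0 is in the set but 1 is not, so the mex is 1.

1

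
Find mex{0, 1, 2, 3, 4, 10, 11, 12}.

5

The values 0, 1, 2, 3, 4 are all present; 5 is the first non-negative integer missing from the set.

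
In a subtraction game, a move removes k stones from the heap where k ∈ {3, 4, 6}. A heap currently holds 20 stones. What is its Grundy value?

Grundy values for subtraction set {3, 4, 6}:
k:     0  1  2  3  4  5  6  7  8  9 10 11 12 13 14 15 16 17 18 19 20
g(k):  0  0  0  1  1  1  2  2  2  0  0  0  1  1  1  2  2  2  0  0  0
So g(20) = 0.

0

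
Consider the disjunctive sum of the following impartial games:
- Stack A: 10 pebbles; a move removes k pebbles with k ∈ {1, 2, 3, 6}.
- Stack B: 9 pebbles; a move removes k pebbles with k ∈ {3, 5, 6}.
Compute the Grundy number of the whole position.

2

Grundy values for stack A (subtraction set {1, 2, 3, 6}):
g(0) = mex{} = 0
g(1) = mex{0} = 1
g(2) = mex{0,1} = 2
g(3) = mex{0,1,2} = 3
g(4) = mex{1,2,3} = 0
g(5) = mex{0,2,3} = 1
g(6) = mex{0,1,3} = 2
g(7) = mex{0,1,2} = 3
g(8) = mex{1,2,3} = 0
g(9) = mex{0,2,3} = 1
g(10) = mex{0,1,3} = 2
So g(10) = 2.
For stack B, compute g(0), g(1), … with moves {3, 5, 6}:
g(0) = mex{} = 0
g(1) = mex{} = 0
g(2) = mex{} = 0
g(3) = mex{0} = 1
g(4) = mex{0} = 1
g(5) = mex{0} = 1
g(6) = mex{0,1} = 2
g(7) = mex{0,1} = 2
g(8) = mex{0,1} = 2
g(9) = mex{1,2} = 0
So g(9) = 0.
The value of a disjunctive sum is the nim-sum of the parts.
Combined value = 2 ⊕ 0 = 2.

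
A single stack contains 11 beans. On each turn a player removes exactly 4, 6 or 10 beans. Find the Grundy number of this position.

2

Grundy values for subtraction set {4, 6, 10}:
g(0) = mex{} = 0
g(1) = mex{} = 0
g(2) = mex{} = 0
g(3) = mex{} = 0
g(4) = mex{0} = 1
g(5) = mex{0} = 1
g(6) = mex{0} = 1
g(7) = mex{0} = 1
g(8) = mex{0,1} = 2
g(9) = mex{0,1} = 2
g(10) = mex{0,1} = 2
g(11) = mex{0,1} = 2
So g(11) = 2.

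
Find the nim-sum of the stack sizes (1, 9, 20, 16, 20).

24

Compute the nim-sum pairwise:
1 XOR 9 = 8
8 XOR 20 = 28
28 XOR 16 = 12
12 XOR 20 = 24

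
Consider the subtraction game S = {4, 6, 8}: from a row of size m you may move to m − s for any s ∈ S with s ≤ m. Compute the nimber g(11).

2

Grundy values for subtraction set {4, 6, 8}:
g(0) = mex{} = 0
g(1) = mex{} = 0
g(2) = mex{} = 0
g(3) = mex{} = 0
g(4) = mex{0} = 1
g(5) = mex{0} = 1
g(6) = mex{0} = 1
g(7) = mex{0} = 1
g(8) = mex{0,1} = 2
g(9) = mex{0,1} = 2
g(10) = mex{0,1} = 2
g(11) = mex{0,1} = 2
So g(11) = 2.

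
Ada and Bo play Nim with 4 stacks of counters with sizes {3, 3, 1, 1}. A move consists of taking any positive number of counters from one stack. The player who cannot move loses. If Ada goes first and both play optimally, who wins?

Bo wins

Nim-sum: 3 XOR 3 XOR 1 XOR 1 = 0.
The nim-sum is 0, so this is a P-position: the player to move is in a losing position under optimal play; Ada is about to move from it and so loses — Bo wins.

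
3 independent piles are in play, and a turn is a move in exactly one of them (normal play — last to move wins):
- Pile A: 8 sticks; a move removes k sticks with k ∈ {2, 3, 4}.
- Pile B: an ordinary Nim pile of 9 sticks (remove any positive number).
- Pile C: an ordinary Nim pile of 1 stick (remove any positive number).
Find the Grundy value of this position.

Build the Grundy sequence for pile A with g(k) = mex{g(k−s) : s ∈ {2, 3, 4}, s ≤ k}:
k:     0  1  2  3  4  5  6  7  8
g(k):  0  0  1  1  2  2  0  0  1
So g(8) = 1.
Pile B is a plain Nim pile of size 9, so its Grundy value is 9.
Pile C is a plain Nim pile of size 1, so its Grundy value is 1.
By the Sprague-Grundy theorem, the Grundy value of a sum of independent games is the XOR of the component values.
Combined value = 1 XOR 9 XOR 1 = 9.

9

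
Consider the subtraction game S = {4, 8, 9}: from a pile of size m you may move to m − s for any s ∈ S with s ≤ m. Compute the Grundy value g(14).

Compute g(0), g(1), … for moves {4, 8, 9}:
g(0) = mex{} = 0
g(1) = mex{} = 0
g(2) = mex{} = 0
g(3) = mex{} = 0
g(4) = mex{0} = 1
g(5) = mex{0} = 1
g(6) = mex{0} = 1
g(7) = mex{0} = 1
g(8) = mex{0,1} = 2
g(9) = mex{0,1} = 2
g(10) = mex{0,1} = 2
g(11) = mex{0,1} = 2
g(12) = mex{0,1,2} = 3
g(13) = mex{1,2} = 0
g(14) = mex{1,2} = 0
So g(14) = 0.

0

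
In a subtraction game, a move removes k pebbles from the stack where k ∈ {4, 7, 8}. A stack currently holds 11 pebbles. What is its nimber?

Build the Grundy sequence with g(k) = mex{g(k−s) : s ∈ {4, 7, 8}, s ≤ k}:
g(0) = mex{} = 0
g(1) = mex{} = 0
g(2) = mex{} = 0
g(3) = mex{} = 0
g(4) = mex{0} = 1
g(5) = mex{0} = 1
g(6) = mex{0} = 1
g(7) = mex{0} = 1
g(8) = mex{0,1} = 2
g(9) = mex{0,1} = 2
g(10) = mex{0,1} = 2
g(11) = mex{0,1} = 2
So g(11) = 2.

2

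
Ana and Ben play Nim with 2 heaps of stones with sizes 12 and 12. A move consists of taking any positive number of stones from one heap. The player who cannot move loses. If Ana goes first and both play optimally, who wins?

Compute the nim-sum pairwise:
12 XOR 12 = 0
The nim-sum is 0, so this is a P-position: the player to move is in a losing position under optimal play; Ana is about to move from it and so loses — Ben wins.

Ben wins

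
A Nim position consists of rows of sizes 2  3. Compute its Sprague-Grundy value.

Compute the nim-sum pairwise:
2 XOR 3 = 1

1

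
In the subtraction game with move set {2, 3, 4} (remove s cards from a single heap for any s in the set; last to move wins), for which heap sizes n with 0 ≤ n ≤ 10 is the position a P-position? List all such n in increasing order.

0, 1, 6, 7

Grundy values for subtraction set {2, 3, 4}:
g(0) = mex{} = 0
g(1) = mex{} = 0
g(2) = mex{0} = 1
g(3) = mex{0} = 1
g(4) = mex{0,1} = 2
g(5) = mex{0,1} = 2
g(6) = mex{1,2} = 0
g(7) = mex{1,2} = 0
g(8) = mex{0,2} = 1
g(9) = mex{0,2} = 1
g(10) = mex{0,1} = 2
The P-positions (g = 0) in 0..10 are 0, 1, 6, 7.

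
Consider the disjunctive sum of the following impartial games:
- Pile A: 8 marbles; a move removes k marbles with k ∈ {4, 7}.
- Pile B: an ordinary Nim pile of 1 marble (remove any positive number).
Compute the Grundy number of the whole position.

3

For pile A, compute g(0), g(1), … with moves {4, 7}:
g(0) = mex{} = 0
g(1) = mex{} = 0
g(2) = mex{} = 0
g(3) = mex{} = 0
g(4) = mex{0} = 1
g(5) = mex{0} = 1
g(6) = mex{0} = 1
g(7) = mex{0} = 1
g(8) = mex{0,1} = 2
So g(8) = 2.
Pile B is a plain Nim pile of size 1, so its Grundy value is 1.
By the Sprague-Grundy theorem, the Grundy value of a sum of independent games is the XOR of the component values.
Combined value = 2 ⊕ 1 = 3.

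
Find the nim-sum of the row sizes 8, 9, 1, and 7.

7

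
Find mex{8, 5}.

0

0 is not in the set, so the mex is 0.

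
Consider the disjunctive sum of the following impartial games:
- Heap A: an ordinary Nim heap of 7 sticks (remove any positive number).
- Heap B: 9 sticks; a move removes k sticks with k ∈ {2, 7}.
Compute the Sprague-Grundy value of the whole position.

7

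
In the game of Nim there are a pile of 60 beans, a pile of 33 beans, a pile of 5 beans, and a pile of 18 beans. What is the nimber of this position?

Nim-sum: 60 ^ 33 ^ 5 ^ 18 = 10.

10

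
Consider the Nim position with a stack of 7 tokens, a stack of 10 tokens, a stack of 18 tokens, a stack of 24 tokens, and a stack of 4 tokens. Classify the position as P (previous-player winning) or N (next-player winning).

N-position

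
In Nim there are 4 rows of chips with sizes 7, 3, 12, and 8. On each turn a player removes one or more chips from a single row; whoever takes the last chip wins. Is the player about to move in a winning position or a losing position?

Losing position

Compute the nim-sum pairwise:
7 XOR 3 = 4
4 XOR 12 = 8
8 XOR 8 = 0
The nim-sum is 0, so this is a P-position: the player to move is in a losing position under optimal play.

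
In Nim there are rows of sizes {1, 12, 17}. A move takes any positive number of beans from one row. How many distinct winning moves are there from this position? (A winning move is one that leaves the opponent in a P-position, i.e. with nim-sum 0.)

1

Write each in binary and XOR column by column:
  00001  (1)
  01100  (12)
  10001  (17)
  -----
  11100  (28)
The overall nim-sum is X = 28. A row of size p has a winning move iff p XOR X < p (reduce it to p XOR X).
  1: 1 XOR 28 = 29 ≥ 1 — no move.
  12: 12 XOR 28 = 16 ≥ 12 — no move.
  17: 17 XOR 28 = 13 < 17 — winning move (to 13).
That gives 1 winning move.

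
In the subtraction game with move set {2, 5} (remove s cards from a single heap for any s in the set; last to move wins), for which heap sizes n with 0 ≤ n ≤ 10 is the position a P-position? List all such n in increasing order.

Grundy values for subtraction set {2, 5}:
k:     0  1  2  3  4  5  6  7  8  9 10
g(k):  0  0  1  1  0  2  1  0  0  1  1
The P-positions (g = 0) in 0..10 are 0, 1, 4, 7, 8.

0, 1, 4, 7, 8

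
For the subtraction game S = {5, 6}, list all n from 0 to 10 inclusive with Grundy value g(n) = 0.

0, 1, 2, 3, 4

Grundy values for subtraction set {5, 6}:
g(0) = mex{} = 0
g(1) = mex{} = 0
g(2) = mex{} = 0
g(3) = mex{} = 0
g(4) = mex{} = 0
g(5) = mex{0} = 1
g(6) = mex{0} = 1
g(7) = mex{0} = 1
g(8) = mex{0} = 1
g(9) = mex{0} = 1
g(10) = mex{0,1} = 2
The P-positions (g = 0) in 0..10 are 0, 1, 2, 3, 4.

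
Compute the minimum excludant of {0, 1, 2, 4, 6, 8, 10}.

3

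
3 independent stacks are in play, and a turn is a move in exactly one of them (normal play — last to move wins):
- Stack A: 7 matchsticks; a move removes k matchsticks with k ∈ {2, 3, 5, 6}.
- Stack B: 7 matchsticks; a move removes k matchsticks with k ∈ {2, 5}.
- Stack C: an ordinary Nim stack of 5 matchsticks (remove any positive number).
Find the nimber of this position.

6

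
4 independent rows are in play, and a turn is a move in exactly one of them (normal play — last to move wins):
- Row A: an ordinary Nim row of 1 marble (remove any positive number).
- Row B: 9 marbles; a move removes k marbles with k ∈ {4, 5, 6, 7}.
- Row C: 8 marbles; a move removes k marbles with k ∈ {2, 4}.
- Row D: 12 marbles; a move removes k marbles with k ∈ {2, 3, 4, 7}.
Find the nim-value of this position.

Row A is a plain Nim row of size 1, so its Grundy value is 1.
Grundy values for row B (subtraction set {4, 5, 6, 7}):
k:     0  1  2  3  4  5  6  7  8  9
g(k):  0  0  0  0  1  1  1  1  2  2
So g(9) = 2.
Grundy values for row C (subtraction set {2, 4}):
g(0) = mex{} = 0
g(1) = mex{} = 0
g(2) = mex{0} = 1
g(3) = mex{0} = 1
g(4) = mex{0,1} = 2
g(5) = mex{0,1} = 2
g(6) = mex{1,2} = 0
g(7) = mex{1,2} = 0
g(8) = mex{0,2} = 1
So g(8) = 1.
For row D, compute g(0), g(1), … with moves {2, 3, 4, 7}:
k:     0  1  2  3  4  5  6  7  8  9 10 11 12
g(k):  0  0  1  1  2  2  0  3  1  4  2  0  0
So g(12) = 0.
The value of a disjunctive sum is the nim-sum of the parts.
Combined value = 1 XOR 2 XOR 1 XOR 0 = 2.

2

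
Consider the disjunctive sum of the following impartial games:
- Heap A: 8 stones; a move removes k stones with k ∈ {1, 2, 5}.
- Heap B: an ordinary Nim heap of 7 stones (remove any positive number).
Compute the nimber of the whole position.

For heap A, compute g(0), g(1), … with moves {1, 2, 5}:
k:     0  1  2  3  4  5  6  7  8
g(k):  0  1  2  0  1  2  0  1  2
So g(8) = 2.
Heap B is a plain Nim heap of size 7, so its Grundy value is 7.
By the Sprague-Grundy theorem, the Grundy value of a sum of independent games is the XOR of the component values.
Combined value = 2 XOR 7 = 5.

5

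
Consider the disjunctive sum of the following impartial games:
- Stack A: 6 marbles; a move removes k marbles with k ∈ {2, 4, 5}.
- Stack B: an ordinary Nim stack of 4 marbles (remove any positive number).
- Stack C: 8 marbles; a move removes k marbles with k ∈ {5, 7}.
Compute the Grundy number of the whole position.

For stack A, compute g(0), g(1), … with moves {2, 4, 5}:
g(0) = mex{} = 0
g(1) = mex{} = 0
g(2) = mex{0} = 1
g(3) = mex{0} = 1
g(4) = mex{0,1} = 2
g(5) = mex{0,1} = 2
g(6) = mex{0,1,2} = 3
So g(6) = 3.
Stack B is a plain Nim stack of size 4, so its Grundy value is 4.
Grundy values for stack C (subtraction set {5, 7}):
g(0) = mex{} = 0
g(1) = mex{} = 0
g(2) = mex{} = 0
g(3) = mex{} = 0
g(4) = mex{} = 0
g(5) = mex{0} = 1
g(6) = mex{0} = 1
g(7) = mex{0} = 1
g(8) = mex{0} = 1
So g(8) = 1.
The value of a disjunctive sum is the nim-sum of the parts.
Combined value = 3 XOR 4 XOR 1 = 6.

6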